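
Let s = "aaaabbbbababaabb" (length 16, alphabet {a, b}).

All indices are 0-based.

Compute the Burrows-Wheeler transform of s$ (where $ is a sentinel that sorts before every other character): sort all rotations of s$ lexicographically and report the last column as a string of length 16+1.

b$ababbaabaababba

rank  rotation           last
    0  $aaaabbbbababaabb  b
    1  aaaabbbbababaabb$  $
    2  aaabbbbababaabb$a  a
    3  aabb$aaaabbbbabab  b
    4  aabbbbababaabb$aa  a
    5  abaabb$aaaabbbbab  b
    6  ababaabb$aaaabbbb  b
    7  abb$aaaabbbbababa  a
    8  abbbbababaabb$aaa  a
    9  b$aaaabbbbababaab  b
   10  baabb$aaaabbbbaba  a
   11  babaabb$aaaabbbba  a
   12  bababaabb$aaaabbb  b
   13  bb$aaaabbbbababaa  a
   14  bbababaabb$aaaabb  b
   15  bbbababaabb$aaaab  b
   16  bbbbababaabb$aaaa  a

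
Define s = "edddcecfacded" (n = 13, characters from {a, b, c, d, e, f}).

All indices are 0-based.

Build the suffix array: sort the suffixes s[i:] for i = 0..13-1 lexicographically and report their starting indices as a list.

rank→(start, suffix):
  0 → (8, 'acded')
  1 → (9, 'cded')
  2 → (4, 'cecfacded')
  3 → (6, 'cfacded')
  4 → (12, 'd')
  5 → (3, 'dcecfacded')
  6 → (2, 'ddcecfacded')
  7 → (1, 'dddcecfacded')
  8 → (10, 'ded')
  9 → (5, 'ecfacded')
  10 → (11, 'ed')
  11 → (0, 'edddcecfacded')
  12 → (7, 'facded')

[8, 9, 4, 6, 12, 3, 2, 1, 10, 5, 11, 0, 7]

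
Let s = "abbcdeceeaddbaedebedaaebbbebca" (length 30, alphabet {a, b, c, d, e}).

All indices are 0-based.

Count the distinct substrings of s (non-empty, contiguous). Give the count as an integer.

431

rank | idx | suffix
   0 |  29 | a
   1 |  20 | aaebbbebca
   2 |   0 | abbcdeceeaddbaedebedaaebbbebca
   3 |   9 | addbaedebedaaebbbebca
   4 |  21 | aebbbebca
   5 |  13 | aedebedaaebbbebca
   6 |  12 | baedebedaaebbbebca
   7 |  23 | bbbebca
   8 |   1 | bbcdeceeaddbaedebedaaebbbebca
   9 |  24 | bbebca
  10 |  27 | bca
  11 |   2 | bcdeceeaddbaedebedaaebbbebca
  12 |  25 | bebca
  13 |  17 | bedaaebbbebca
  14 |  28 | ca
  15 |   3 | cdeceeaddbaedebedaaebbbebca
  16 |   6 | ceeaddbaedebedaaebbbebca
  17 |  19 | daaebbbebca
  18 |  11 | dbaedebedaaebbbebca
  19 |  10 | ddbaedebedaaebbbebca
  20 |  15 | debedaaebbbebca
  21 |   4 | deceeaddbaedebedaaebbbebca
  22 |   8 | eaddbaedebedaaebbbebca
  23 |  22 | ebbbebca
  24 |  26 | ebca
  25 |  16 | ebedaaebbbebca
  26 |   5 | eceeaddbaedebedaaebbbebca
  27 |  18 | edaaebbbebca
  28 |  14 | edebedaaebbbebca
  29 |   7 | eeaddbaedebedaaebbbebca

SA = [29, 20, 0, 9, 21, 13, 12, 23, 1, 24, 27, 2, 25, 17, 28, 3, 6, 19, 11, 10, 15, 4, 8, 22, 26, 16, 5, 18, 14, 7]
rank  pair      lcp
   1  s[29:],s[20:]  1  'a'
   2  s[20:],s[0:]  1  'a'
   3  s[0:],s[9:]  1  'a'
   4  s[9:],s[21:]  1  'a'
   5  s[21:],s[13:]  2  'ae'
   6  s[13:],s[12:]  0  ''
   7  s[12:],s[23:]  1  'b'
   8  s[23:],s[1:]  2  'bb'
   9  s[1:],s[24:]  2  'bb'
  10  s[24:],s[27:]  1  'b'
  11  s[27:],s[2:]  2  'bc'
  12  s[2:],s[25:]  1  'b'
  13  s[25:],s[17:]  2  'be'
  14  s[17:],s[28:]  0  ''
  15  s[28:],s[3:]  1  'c'
  16  s[3:],s[6:]  1  'c'
  17  s[6:],s[19:]  0  ''
  18  s[19:],s[11:]  1  'd'
  19  s[11:],s[10:]  1  'd'
  20  s[10:],s[15:]  1  'd'
  21  s[15:],s[4:]  2  'de'
  22  s[4:],s[8:]  0  ''
  23  s[8:],s[22:]  1  'e'
  24  s[22:],s[26:]  2  'eb'
  25  s[26:],s[16:]  2  'eb'
  26  s[16:],s[5:]  1  'e'
  27  s[5:],s[18:]  1  'e'
  28  s[18:],s[14:]  2  'ed'
  29  s[14:],s[7:]  1  'e'

n(n+1)/2 = 30·31/2 = 465
Σ LCP = 0 + 1 + 1 + 1 + 1 + 2 + 0 + 1 + 2 + 2 + 1 + 2 + 1 + 2 + 0 + 1 + 1 + 0 + 1 + 1 + 1 + 2 + 0 + 1 + 2 + 2 + 1 + 1 + 2 + 1 = 34
distinct = 465 − 34 = 431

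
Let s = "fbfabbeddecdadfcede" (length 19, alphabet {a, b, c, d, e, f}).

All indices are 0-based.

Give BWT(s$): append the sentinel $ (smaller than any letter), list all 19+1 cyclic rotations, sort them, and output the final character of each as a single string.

efdabfefceedaddbcb$d

rank  rotation              last
    0  $fbfabbeddecdadfcede  e
    1  abbeddecdadfcede$fbf  f
    2  adfcede$fbfabbeddecd  d
    3  bbeddecdadfcede$fbfa  a
    4  beddecdadfcede$fbfab  b
    5  bfabbeddecdadfcede$f  f
    6  cdadfcede$fbfabbedde  e
    7  cede$fbfabbeddecdadf  f
    8  dadfcede$fbfabbeddec  c
    9  ddecdadfcede$fbfabbe  e
   10  de$fbfabbeddecdadfce  e
   11  decdadfcede$fbfabbed  d
   12  dfcede$fbfabbeddecda  a
   13  e$fbfabbeddecdadfced  d
   14  ecdadfcede$fbfabbedd  d
   15  eddecdadfcede$fbfabb  b
   16  ede$fbfabbeddecdadfc  c
   17  fabbeddecdadfcede$fb  b
   18  fbfabbeddecdadfcede$  $
   19  fcede$fbfabbeddecdad  d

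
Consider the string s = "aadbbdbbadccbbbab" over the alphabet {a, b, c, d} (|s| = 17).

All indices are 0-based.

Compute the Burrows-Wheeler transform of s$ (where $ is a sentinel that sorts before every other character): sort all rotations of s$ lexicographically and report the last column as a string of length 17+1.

rank  rotation            last
    0  $aadbbdbbadccbbbab  b
    1  aadbbdbbadccbbbab$  $
    2  ab$aadbbdbbadccbbb  b
    3  adbbdbbadccbbbab$a  a
    4  adccbbbab$aadbbdbb  b
    5  b$aadbbdbbadccbbba  a
    6  bab$aadbbdbbadccbb  b
    7  badccbbbab$aadbbdb  b
    8  bbab$aadbbdbbadccb  b
    9  bbadccbbbab$aadbbd  d
   10  bbbab$aadbbdbbadcc  c
   11  bbdbbadccbbbab$aad  d
   12  bdbbadccbbbab$aadb  b
   13  cbbbab$aadbbdbbadc  c
   14  ccbbbab$aadbbdbbad  d
   15  dbbadccbbbab$aadbb  b
   16  dbbdbbadccbbbab$aa  a
   17  dccbbbab$aadbbdbba  a

b$bababbbdcdbcdbaa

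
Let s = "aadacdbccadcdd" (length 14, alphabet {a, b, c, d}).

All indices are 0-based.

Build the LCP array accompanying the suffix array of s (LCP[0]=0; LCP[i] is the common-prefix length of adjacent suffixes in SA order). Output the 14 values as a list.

sorted suffixes:
  #0 SA[0]=0  'aadacdbccadcdd'
  #1 SA[1]=3  'acdbccadcdd'
  #2 SA[2]=1  'adacdbccadcdd'
  #3 SA[3]=9  'adcdd'
  #4 SA[4]=6  'bccadcdd'
  #5 SA[5]=8  'cadcdd'
  #6 SA[6]=7  'ccadcdd'
  #7 SA[7]=4  'cdbccadcdd'
  #8 SA[8]=11  'cdd'
  #9 SA[9]=13  'd'
  #10 SA[10]=2  'dacdbccadcdd'
  #11 SA[11]=5  'dbccadcdd'
  #12 SA[12]=10  'dcdd'
  #13 SA[13]=12  'dd'

SA = [0, 3, 1, 9, 6, 8, 7, 4, 11, 13, 2, 5, 10, 12]
rank  pair      lcp
   1  s[0:],s[3:]  1  'a'
   2  s[3:],s[1:]  1  'a'
   3  s[1:],s[9:]  2  'ad'
   4  s[9:],s[6:]  0  ''
   5  s[6:],s[8:]  0  ''
   6  s[8:],s[7:]  1  'c'
   7  s[7:],s[4:]  1  'c'
   8  s[4:],s[11:]  2  'cd'
   9  s[11:],s[13:]  0  ''
  10  s[13:],s[2:]  1  'd'
  11  s[2:],s[5:]  1  'd'
  12  s[5:],s[10:]  1  'd'
  13  s[10:],s[12:]  1  'd'

[0, 1, 1, 2, 0, 0, 1, 1, 2, 0, 1, 1, 1, 1]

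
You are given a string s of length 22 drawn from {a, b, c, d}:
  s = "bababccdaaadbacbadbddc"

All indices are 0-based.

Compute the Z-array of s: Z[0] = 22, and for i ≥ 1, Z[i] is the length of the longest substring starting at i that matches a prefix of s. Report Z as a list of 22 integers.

[22, 0, 3, 0, 1, 0, 0, 0, 0, 0, 0, 0, 2, 0, 0, 2, 0, 0, 1, 0, 0, 0]

Z[0]=22
i=1: fresh scan; Z[1]=0
i=2: fresh scan; Z[2]=3 scan→box=[2,5)
i=3: min(r-i=2, Z[1]=0)=0; Z[3]=0
i=4: min(r-i=1, Z[2]=3)=1; Z[4]=1
i=5: fresh scan; Z[5]=0
i=6: fresh scan; Z[6]=0
i=7: fresh scan; Z[7]=0
i=8: fresh scan; Z[8]=0
i=9: fresh scan; Z[9]=0
i=10: fresh scan; Z[10]=0
i=11: fresh scan; Z[11]=0
i=12: fresh scan; Z[12]=2 scan→box=[12,14)
i=13: min(r-i=1, Z[1]=0)=0; Z[13]=0
i=14: fresh scan; Z[14]=0
i=15: fresh scan; Z[15]=2 scan→box=[15,17)
i=16: min(r-i=1, Z[1]=0)=0; Z[16]=0
i=17: fresh scan; Z[17]=0
i=18: fresh scan; Z[18]=1 scan→box=[18,19)
i=19: fresh scan; Z[19]=0
i=20: fresh scan; Z[20]=0
i=21: fresh scan; Z[21]=0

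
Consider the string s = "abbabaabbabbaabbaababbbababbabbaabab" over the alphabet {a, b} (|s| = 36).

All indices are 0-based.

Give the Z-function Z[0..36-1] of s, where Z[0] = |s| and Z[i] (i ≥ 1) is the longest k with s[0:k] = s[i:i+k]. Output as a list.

[36, 0, 0, 2, 0, 1, 5, 0, 0, 4, 0, 0, 1, 4, 0, 0, 1, 2, 0, 3, 0, 0, 0, 2, 0, 5, 0, 0, 4, 0, 0, 1, 2, 0, 2, 0]

Z[0]=36
i=1: i≥r, start 0; Z[1]=0
i=2: i≥r, start 0; Z[2]=0
i=3: i≥r, start 0; Z[3]=2 extend→box=[3,5)
i=4: min(r-i=1, Z[1]=0)=0; Z[4]=0
i=5: i≥r, start 0; Z[5]=1 extend→box=[5,6)
i=6: i≥r, start 0; Z[6]=5 extend→box=[6,11)
i=7: min(r-i=4, Z[1]=0)=0; Z[7]=0
i=8: min(r-i=3, Z[2]=0)=0; Z[8]=0
i=9: min(r-i=2, Z[3]=2)=2; Z[9]=4 extend→box=[9,13)
i=10: min(r-i=3, Z[1]=0)=0; Z[10]=0
i=11: min(r-i=2, Z[2]=0)=0; Z[11]=0
i=12: min(r-i=1, Z[3]=2)=1; Z[12]=1
i=13: i≥r, start 0; Z[13]=4 extend→box=[13,17)
i=14: min(r-i=3, Z[1]=0)=0; Z[14]=0
i=15: min(r-i=2, Z[2]=0)=0; Z[15]=0
i=16: min(r-i=1, Z[3]=2)=1; Z[16]=1
i=17: i≥r, start 0; Z[17]=2 extend→box=[17,19)
i=18: min(r-i=1, Z[1]=0)=0; Z[18]=0
i=19: i≥r, start 0; Z[19]=3 extend→box=[19,22)
i=20: min(r-i=2, Z[1]=0)=0; Z[20]=0
i=21: min(r-i=1, Z[2]=0)=0; Z[21]=0
i=22: i≥r, start 0; Z[22]=0
i=23: i≥r, start 0; Z[23]=2 extend→box=[23,25)
i=24: min(r-i=1, Z[1]=0)=0; Z[24]=0
i=25: i≥r, start 0; Z[25]=5 extend→box=[25,30)
i=26: min(r-i=4, Z[1]=0)=0; Z[26]=0
i=27: min(r-i=3, Z[2]=0)=0; Z[27]=0
i=28: min(r-i=2, Z[3]=2)=2; Z[28]=4 extend→box=[28,32)
i=29: min(r-i=3, Z[1]=0)=0; Z[29]=0
i=30: min(r-i=2, Z[2]=0)=0; Z[30]=0
i=31: min(r-i=1, Z[3]=2)=1; Z[31]=1
i=32: i≥r, start 0; Z[32]=2 extend→box=[32,34)
i=33: min(r-i=1, Z[1]=0)=0; Z[33]=0
i=34: i≥r, start 0; Z[34]=2 extend→box=[34,36)
i=35: min(r-i=1, Z[1]=0)=0; Z[35]=0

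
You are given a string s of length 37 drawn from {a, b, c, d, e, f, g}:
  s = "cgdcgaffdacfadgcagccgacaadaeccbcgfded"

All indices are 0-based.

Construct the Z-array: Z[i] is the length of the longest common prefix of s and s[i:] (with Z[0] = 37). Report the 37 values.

[37, 0, 0, 2, 0, 0, 0, 0, 0, 0, 1, 0, 0, 0, 0, 1, 0, 0, 1, 2, 0, 0, 1, 0, 0, 0, 0, 0, 1, 1, 0, 2, 0, 0, 0, 0, 0]

Z[0]=37
i=1: i≥r, start 0; Z[1]=0
i=2: i≥r, start 0; Z[2]=0
i=3: i≥r, start 0; Z[3]=2 scan→box=[3,5)
i=4: min(r-i=1, Z[1]=0)=0; Z[4]=0
i=5: i≥r, start 0; Z[5]=0
i=6: i≥r, start 0; Z[6]=0
i=7: i≥r, start 0; Z[7]=0
i=8: i≥r, start 0; Z[8]=0
i=9: i≥r, start 0; Z[9]=0
i=10: i≥r, start 0; Z[10]=1 scan→box=[10,11)
i=11: i≥r, start 0; Z[11]=0
i=12: i≥r, start 0; Z[12]=0
i=13: i≥r, start 0; Z[13]=0
i=14: i≥r, start 0; Z[14]=0
i=15: i≥r, start 0; Z[15]=1 scan→box=[15,16)
i=16: i≥r, start 0; Z[16]=0
i=17: i≥r, start 0; Z[17]=0
i=18: i≥r, start 0; Z[18]=1 scan→box=[18,19)
i=19: i≥r, start 0; Z[19]=2 scan→box=[19,21)
i=20: min(r-i=1, Z[1]=0)=0; Z[20]=0
i=21: i≥r, start 0; Z[21]=0
i=22: i≥r, start 0; Z[22]=1 scan→box=[22,23)
i=23: i≥r, start 0; Z[23]=0
i=24: i≥r, start 0; Z[24]=0
i=25: i≥r, start 0; Z[25]=0
i=26: i≥r, start 0; Z[26]=0
i=27: i≥r, start 0; Z[27]=0
i=28: i≥r, start 0; Z[28]=1 scan→box=[28,29)
i=29: i≥r, start 0; Z[29]=1 scan→box=[29,30)
i=30: i≥r, start 0; Z[30]=0
i=31: i≥r, start 0; Z[31]=2 scan→box=[31,33)
i=32: min(r-i=1, Z[1]=0)=0; Z[32]=0
i=33: i≥r, start 0; Z[33]=0
i=34: i≥r, start 0; Z[34]=0
i=35: i≥r, start 0; Z[35]=0
i=36: i≥r, start 0; Z[36]=0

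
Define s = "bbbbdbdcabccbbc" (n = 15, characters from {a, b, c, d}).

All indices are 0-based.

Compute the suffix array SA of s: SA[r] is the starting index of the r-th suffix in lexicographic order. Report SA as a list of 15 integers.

rank→(start, suffix):
  0 → (8, 'abccbbc')
  1 → (0, 'bbbbdbdcabccbbc')
  2 → (1, 'bbbdbdcabccbbc')
  3 → (12, 'bbc')
  4 → (2, 'bbdbdcabccbbc')
  5 → (13, 'bc')
  6 → (9, 'bccbbc')
  7 → (3, 'bdbdcabccbbc')
  8 → (5, 'bdcabccbbc')
  9 → (14, 'c')
  10 → (7, 'cabccbbc')
  11 → (11, 'cbbc')
  12 → (10, 'ccbbc')
  13 → (4, 'dbdcabccbbc')
  14 → (6, 'dcabccbbc')

[8, 0, 1, 12, 2, 13, 9, 3, 5, 14, 7, 11, 10, 4, 6]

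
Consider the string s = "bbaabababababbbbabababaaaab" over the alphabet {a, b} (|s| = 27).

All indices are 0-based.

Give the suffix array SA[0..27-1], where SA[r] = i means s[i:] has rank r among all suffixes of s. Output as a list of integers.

rank→(start, suffix):
  0 → (22, 'aaaab')
  1 → (23, 'aaab')
  2 → (24, 'aab')
  3 → (2, 'aabababababbbbabababaaaab')
  4 → (25, 'ab')
  5 → (20, 'abaaaab')
  6 → (18, 'ababaaaab')
  7 → (16, 'abababaaaab')
  8 → (3, 'abababababbbbabababaaaab')
  9 → (5, 'ababababbbbabababaaaab')
  10 → (7, 'abababbbbabababaaaab')
  11 → (9, 'ababbbbabababaaaab')
  12 → (11, 'abbbbabababaaaab')
  13 → (26, 'b')
  14 → (21, 'baaaab')
  15 → (1, 'baabababababbbbabababaaaab')
  16 → (19, 'babaaaab')
  17 → (17, 'bababaaaab')
  18 → (15, 'babababaaaab')
  19 → (4, 'bababababbbbabababaaaab')
  20 → (6, 'babababbbbabababaaaab')
  21 → (8, 'bababbbbabababaaaab')
  22 → (10, 'babbbbabababaaaab')
  23 → (0, 'bbaabababababbbbabababaaaab')
  24 → (14, 'bbabababaaaab')
  25 → (13, 'bbbabababaaaab')
  26 → (12, 'bbbbabababaaaab')

[22, 23, 24, 2, 25, 20, 18, 16, 3, 5, 7, 9, 11, 26, 21, 1, 19, 17, 15, 4, 6, 8, 10, 0, 14, 13, 12]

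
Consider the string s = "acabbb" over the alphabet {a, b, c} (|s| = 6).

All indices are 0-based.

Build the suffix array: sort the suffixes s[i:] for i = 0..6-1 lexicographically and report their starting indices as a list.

rank→(start, suffix):
  0 → (2, 'abbb')
  1 → (0, 'acabbb')
  2 → (5, 'b')
  3 → (4, 'bb')
  4 → (3, 'bbb')
  5 → (1, 'cabbb')

[2, 0, 5, 4, 3, 1]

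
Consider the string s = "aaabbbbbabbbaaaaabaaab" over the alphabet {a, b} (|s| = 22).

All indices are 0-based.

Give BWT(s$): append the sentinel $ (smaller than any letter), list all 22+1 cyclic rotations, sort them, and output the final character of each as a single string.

rank  rotation                 last
    0  $aaabbbbbabbbaaaaabaaab  b
    1  aaaaabaaab$aaabbbbbabbb  b
    2  aaaabaaab$aaabbbbbabbba  a
    3  aaab$aaabbbbbabbbaaaaab  b
    4  aaabaaab$aaabbbbbabbbaa  a
    5  aaabbbbbabbbaaaaabaaab$  $
    6  aab$aaabbbbbabbbaaaaaba  a
    7  aabaaab$aaabbbbbabbbaaa  a
    8  aabbbbbabbbaaaaabaaab$a  a
    9  ab$aaabbbbbabbbaaaaabaa  a
   10  abaaab$aaabbbbbabbbaaaa  a
   11  abbbaaaaabaaab$aaabbbbb  b
   12  abbbbbabbbaaaaabaaab$aa  a
   13  b$aaabbbbbabbbaaaaabaaa  a
   14  baaaaabaaab$aaabbbbbabb  b
   15  baaab$aaabbbbbabbbaaaaa  a
   16  babbbaaaaabaaab$aaabbbb  b
   17  bbaaaaabaaab$aaabbbbbab  b
   18  bbabbbaaaaabaaab$aaabbb  b
   19  bbbaaaaabaaab$aaabbbbba  a
   20  bbbabbbaaaaabaaab$aaabb  b
   21  bbbbabbbaaaaabaaab$aaab  b
   22  bbbbbabbbaaaaabaaab$aaa  a

bbaba$aaaaabaababbbabba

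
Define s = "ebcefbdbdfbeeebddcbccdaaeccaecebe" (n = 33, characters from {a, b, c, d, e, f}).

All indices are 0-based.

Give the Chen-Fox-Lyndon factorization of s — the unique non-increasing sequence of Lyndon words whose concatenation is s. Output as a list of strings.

emit factor 1: 'e' (i=0, period=1)
emit factor 2: 'bcefbdbdfbeeebddc' (i=1, period=17)
emit factor 3: 'bccd' (i=18, period=4)
emit factor 4: 'aaeccaecebe' (i=22, period=11)

["e", "bcefbdbdfbeeebddc", "bccd", "aaeccaecebe"]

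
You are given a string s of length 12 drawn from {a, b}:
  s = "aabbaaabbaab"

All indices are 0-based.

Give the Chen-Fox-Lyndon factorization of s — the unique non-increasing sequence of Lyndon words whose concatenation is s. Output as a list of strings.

emit factor 1: 'aabb' (i=0, period=4)
emit factor 2: 'aaabbaab' (i=4, period=8)

["aabb", "aaabbaab"]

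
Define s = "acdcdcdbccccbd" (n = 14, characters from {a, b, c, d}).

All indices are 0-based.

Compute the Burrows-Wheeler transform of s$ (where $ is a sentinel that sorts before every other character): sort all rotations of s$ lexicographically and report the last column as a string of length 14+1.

rank  rotation         last
    0  $acdcdcdbccccbd  d
    1  acdcdcdbccccbd$  $
    2  bccccbd$acdcdcd  d
    3  bd$acdcdcdbcccc  c
    4  cbd$acdcdcdbccc  c
    5  ccbd$acdcdcdbcc  c
    6  cccbd$acdcdcdbc  c
    7  ccccbd$acdcdcdb  b
    8  cdbccccbd$acdcd  d
    9  cdcdbccccbd$acd  d
   10  cdcdcdbccccbd$a  a
   11  d$acdcdcdbccccb  b
   12  dbccccbd$acdcdc  c
   13  dcdbccccbd$acdc  c
   14  dcdcdbccccbd$ac  c

d$dccccbddabccc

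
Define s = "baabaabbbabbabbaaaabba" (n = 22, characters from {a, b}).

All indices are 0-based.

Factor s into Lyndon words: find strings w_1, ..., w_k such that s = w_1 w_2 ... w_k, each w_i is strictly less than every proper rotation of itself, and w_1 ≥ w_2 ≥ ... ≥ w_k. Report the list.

["b", "aabaabbbabbabb", "aaaabb", "a"]

emit factor 1: 'b' (i=0, period=1)
emit factor 2: 'aabaabbbabbabb' (i=1, period=14)
emit factor 3: 'aaaabb' (i=15, period=6)
emit factor 4: 'a' (i=21, period=1)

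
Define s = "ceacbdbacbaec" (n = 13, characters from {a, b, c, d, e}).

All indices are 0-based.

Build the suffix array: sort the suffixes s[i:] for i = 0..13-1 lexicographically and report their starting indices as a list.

sorted suffixes:
  #0 SA[0]=7  'acbaec'
  #1 SA[1]=2  'acbdbacbaec'
  #2 SA[2]=10  'aec'
  #3 SA[3]=6  'bacbaec'
  #4 SA[4]=9  'baec'
  #5 SA[5]=4  'bdbacbaec'
  #6 SA[6]=12  'c'
  #7 SA[7]=8  'cbaec'
  #8 SA[8]=3  'cbdbacbaec'
  #9 SA[9]=0  'ceacbdbacbaec'
  #10 SA[10]=5  'dbacbaec'
  #11 SA[11]=1  'eacbdbacbaec'
  #12 SA[12]=11  'ec'

[7, 2, 10, 6, 9, 4, 12, 8, 3, 0, 5, 1, 11]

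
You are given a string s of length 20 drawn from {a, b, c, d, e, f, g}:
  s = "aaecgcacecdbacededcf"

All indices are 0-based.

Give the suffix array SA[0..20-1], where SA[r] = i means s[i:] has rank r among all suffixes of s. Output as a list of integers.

rank→(start, suffix):
  0 → (0, 'aaecgcacecdbacededcf')
  1 → (6, 'acecdbacededcf')
  2 → (12, 'acededcf')
  3 → (1, 'aecgcacecdbacededcf')
  4 → (11, 'bacededcf')
  5 → (5, 'cacecdbacededcf')
  6 → (9, 'cdbacededcf')
  7 → (7, 'cecdbacededcf')
  8 → (13, 'cededcf')
  9 → (18, 'cf')
  10 → (3, 'cgcacecdbacededcf')
  11 → (10, 'dbacededcf')
  12 → (17, 'dcf')
  13 → (15, 'dedcf')
  14 → (8, 'ecdbacededcf')
  15 → (2, 'ecgcacecdbacededcf')
  16 → (16, 'edcf')
  17 → (14, 'ededcf')
  18 → (19, 'f')
  19 → (4, 'gcacecdbacededcf')

[0, 6, 12, 1, 11, 5, 9, 7, 13, 18, 3, 10, 17, 15, 8, 2, 16, 14, 19, 4]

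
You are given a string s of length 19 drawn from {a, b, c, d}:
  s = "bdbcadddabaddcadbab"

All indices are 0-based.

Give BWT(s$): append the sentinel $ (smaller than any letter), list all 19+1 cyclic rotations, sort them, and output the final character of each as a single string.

bbdcbcadad$dbdabddaa

rank  rotation              last
    0  $bdbcadddabaddcadbab  b
    1  ab$bdbcadddabaddcadb  b
    2  abaddcadbab$bdbcaddd  d
    3  adbab$bdbcadddabaddc  c
    4  addcadbab$bdbcadddab  b
    5  adddabaddcadbab$bdbc  c
    6  b$bdbcadddabaddcadba  a
    7  bab$bdbcadddabaddcad  d
    8  baddcadbab$bdbcaddda  a
    9  bcadddabaddcadbab$bd  d
   10  bdbcadddabaddcadbab$  $
   11  cadbab$bdbcadddabadd  d
   12  cadddabaddcadbab$bdb  b
   13  dabaddcadbab$bdbcadd  d
   14  dbab$bdbcadddabaddca  a
   15  dbcadddabaddcadbab$b  b
   16  dcadbab$bdbcadddabad  d
   17  ddabaddcadbab$bdbcad  d
   18  ddcadbab$bdbcadddaba  a
   19  dddabaddcadbab$bdbca  a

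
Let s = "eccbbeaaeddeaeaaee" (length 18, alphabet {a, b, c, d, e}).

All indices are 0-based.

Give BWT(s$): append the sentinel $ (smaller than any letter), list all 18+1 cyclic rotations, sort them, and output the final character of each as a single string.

rank  rotation             last
    0  $eccbbeaaeddeaeaaee  e
    1  aaeddeaeaaee$eccbbe  e
    2  aaee$eccbbeaaeddeae  e
    3  aeaaee$eccbbeaaedde  e
    4  aeddeaeaaee$eccbbea  a
    5  aee$eccbbeaaeddeaea  a
    6  bbeaaeddeaeaaee$ecc  c
    7  beaaeddeaeaaee$eccb  b
    8  cbbeaaeddeaeaaee$ec  c
    9  ccbbeaaeddeaeaaee$e  e
   10  ddeaeaaee$eccbbeaae  e
   11  deaeaaee$eccbbeaaed  d
   12  e$eccbbeaaeddeaeaae  e
   13  eaaeddeaeaaee$eccbb  b
   14  eaaee$eccbbeaaeddea  a
   15  eaeaaee$eccbbeaaedd  d
   16  eccbbeaaeddeaeaaee$  $
   17  eddeaeaaee$eccbbeaa  a
   18  ee$eccbbeaaeddeaeaa  a

eeeeaacbceedebad$aa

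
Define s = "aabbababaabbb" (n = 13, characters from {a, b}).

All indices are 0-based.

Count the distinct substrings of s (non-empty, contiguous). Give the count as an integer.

rank | idx | suffix
   0 |   0 | aabbababaabbb
   1 |   8 | aabbb
   2 |   6 | abaabbb
   3 |   4 | ababaabbb
   4 |   1 | abbababaabbb
   5 |   9 | abbb
   6 |  12 | b
   7 |   7 | baabbb
   8 |   5 | babaabbb
   9 |   3 | bababaabbb
  10 |  11 | bb
  11 |   2 | bbababaabbb
  12 |  10 | bbb

SA = [0, 8, 6, 4, 1, 9, 12, 7, 5, 3, 11, 2, 10]
[i] adj suffixes → lcp
  [1] 0/8 → 4 ('aabb')
  [2] 8/6 → 1 ('a')
  [3] 6/4 → 3 ('aba')
  [4] 4/1 → 2 ('ab')
  [5] 1/9 → 3 ('abb')
  [6] 9/12 → 0 ('')
  [7] 12/7 → 1 ('b')
  [8] 7/5 → 2 ('ba')
  [9] 5/3 → 4 ('baba')
  [10] 3/11 → 1 ('b')
  [11] 11/2 → 2 ('bb')
  [12] 2/10 → 2 ('bb')

n(n+1)/2 = 13·14/2 = 91
Σ LCP = 0 + 4 + 1 + 3 + 2 + 3 + 0 + 1 + 2 + 4 + 1 + 2 + 2 = 25
distinct = 91 − 25 = 66

66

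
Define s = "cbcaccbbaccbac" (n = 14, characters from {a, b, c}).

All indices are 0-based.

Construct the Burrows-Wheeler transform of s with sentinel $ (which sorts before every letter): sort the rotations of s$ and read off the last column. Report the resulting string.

cbbccbccabcc$aa

rank  rotation         last
    0  $cbcaccbbaccbac  c
    1  ac$cbcaccbbaccb  b
    2  accbac$cbcaccbb  b
    3  accbbaccbac$cbc  c
    4  bac$cbcaccbbacc  c
    5  baccbac$cbcaccb  b
    6  bbaccbac$cbcacc  c
    7  bcaccbbaccbac$c  c
    8  c$cbcaccbbaccba  a
    9  caccbbaccbac$cb  b
   10  cbac$cbcaccbbac  c
   11  cbbaccbac$cbcac  c
   12  cbcaccbbaccbac$  $
   13  ccbac$cbcaccbba  a
   14  ccbbaccbac$cbca  a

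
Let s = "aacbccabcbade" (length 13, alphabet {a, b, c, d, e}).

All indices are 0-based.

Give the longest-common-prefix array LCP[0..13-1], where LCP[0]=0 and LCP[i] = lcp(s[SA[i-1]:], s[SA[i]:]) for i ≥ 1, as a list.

[0, 1, 1, 1, 0, 1, 2, 0, 1, 2, 1, 0, 0]

rank→(start, suffix):
  0 → (0, 'aacbccabcbade')
  1 → (6, 'abcbade')
  2 → (1, 'acbccabcbade')
  3 → (10, 'ade')
  4 → (9, 'bade')
  5 → (7, 'bcbade')
  6 → (3, 'bccabcbade')
  7 → (5, 'cabcbade')
  8 → (8, 'cbade')
  9 → (2, 'cbccabcbade')
  10 → (4, 'ccabcbade')
  11 → (11, 'de')
  12 → (12, 'e')

SA = [0, 6, 1, 10, 9, 7, 3, 5, 8, 2, 4, 11, 12]
[i] adj suffixes → lcp
  [1] 0/6 → 1 ('a')
  [2] 6/1 → 1 ('a')
  [3] 1/10 → 1 ('a')
  [4] 10/9 → 0 ('')
  [5] 9/7 → 1 ('b')
  [6] 7/3 → 2 ('bc')
  [7] 3/5 → 0 ('')
  [8] 5/8 → 1 ('c')
  [9] 8/2 → 2 ('cb')
  [10] 2/4 → 1 ('c')
  [11] 4/11 → 0 ('')
  [12] 11/12 → 0 ('')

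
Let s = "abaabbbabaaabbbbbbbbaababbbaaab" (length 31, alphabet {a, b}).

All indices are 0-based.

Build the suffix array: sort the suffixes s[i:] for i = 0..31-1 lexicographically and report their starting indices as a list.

[27, 9, 28, 20, 2, 10, 29, 7, 0, 21, 23, 3, 11, 30, 26, 8, 19, 1, 6, 22, 25, 18, 5, 24, 17, 4, 16, 15, 14, 13, 12]

rank | idx | suffix
   0 |  27 | aaab
   1 |   9 | aaabbbbbbbbaababbbaaab
   2 |  28 | aab
   3 |  20 | aababbbaaab
   4 |   2 | aabbbabaaabbbbbbbbaababbbaaab
   5 |  10 | aabbbbbbbbaababbbaaab
   6 |  29 | ab
   7 |   7 | abaaabbbbbbbbaababbbaaab
   8 |   0 | abaabbbabaaabbbbbbbbaababbbaaab
   9 |  21 | ababbbaaab
  10 |  23 | abbbaaab
  11 |   3 | abbbabaaabbbbbbbbaababbbaaab
  12 |  11 | abbbbbbbbaababbbaaab
  13 |  30 | b
  14 |  26 | baaab
  15 |   8 | baaabbbbbbbbaababbbaaab
  16 |  19 | baababbbaaab
  17 |   1 | baabbbabaaabbbbbbbbaababbbaaab
  18 |   6 | babaaabbbbbbbbaababbbaaab
  19 |  22 | babbbaaab
  20 |  25 | bbaaab
  21 |  18 | bbaababbbaaab
  22 |   5 | bbabaaabbbbbbbbaababbbaaab
  23 |  24 | bbbaaab
  24 |  17 | bbbaababbbaaab
  25 |   4 | bbbabaaabbbbbbbbaababbbaaab
  26 |  16 | bbbbaababbbaaab
  27 |  15 | bbbbbaababbbaaab
  28 |  14 | bbbbbbaababbbaaab
  29 |  13 | bbbbbbbaababbbaaab
  30 |  12 | bbbbbbbbaababbbaaab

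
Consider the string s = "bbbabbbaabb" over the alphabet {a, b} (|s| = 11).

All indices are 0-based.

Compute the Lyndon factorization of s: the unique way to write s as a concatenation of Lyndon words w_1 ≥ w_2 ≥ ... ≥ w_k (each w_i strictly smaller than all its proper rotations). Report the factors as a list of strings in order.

["b", "b", "b", "abbb", "aabb"]

emit factor 1: 'b' (i=0, period=1)
emit factor 2: 'b' (i=1, period=1)
emit factor 3: 'b' (i=2, period=1)
emit factor 4: 'abbb' (i=3, period=4)
emit factor 5: 'aabb' (i=7, period=4)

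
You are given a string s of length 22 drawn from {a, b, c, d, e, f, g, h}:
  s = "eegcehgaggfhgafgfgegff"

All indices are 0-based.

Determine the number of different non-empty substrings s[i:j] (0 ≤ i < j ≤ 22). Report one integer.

sorted suffixes:
  #0 SA[0]=13  'afgfgegff'
  #1 SA[1]=7  'aggfhgafgfgegff'
  #2 SA[2]=3  'cehgaggfhgafgfgegff'
  #3 SA[3]=0  'eegcehgaggfhgafgfgegff'
  #4 SA[4]=1  'egcehgaggfhgafgfgegff'
  #5 SA[5]=18  'egff'
  #6 SA[6]=4  'ehgaggfhgafgfgegff'
  #7 SA[7]=21  'f'
  #8 SA[8]=20  'ff'
  #9 SA[9]=16  'fgegff'
  #10 SA[10]=14  'fgfgegff'
  #11 SA[11]=10  'fhgafgfgegff'
  #12 SA[12]=12  'gafgfgegff'
  #13 SA[13]=6  'gaggfhgafgfgegff'
  #14 SA[14]=2  'gcehgaggfhgafgfgegff'
  #15 SA[15]=17  'gegff'
  #16 SA[16]=19  'gff'
  #17 SA[17]=15  'gfgegff'
  #18 SA[18]=9  'gfhgafgfgegff'
  #19 SA[19]=8  'ggfhgafgfgegff'
  #20 SA[20]=11  'hgafgfgegff'
  #21 SA[21]=5  'hgaggfhgafgfgegff'

SA = [13, 7, 3, 0, 1, 18, 4, 21, 20, 16, 14, 10, 12, 6, 2, 17, 19, 15, 9, 8, 11, 5]
[i] adj suffixes → lcp
  [1] 13/7 → 1 ('a')
  [2] 7/3 → 0 ('')
  [3] 3/0 → 0 ('')
  [4] 0/1 → 1 ('e')
  [5] 1/18 → 2 ('eg')
  [6] 18/4 → 1 ('e')
  [7] 4/21 → 0 ('')
  [8] 21/20 → 1 ('f')
  [9] 20/16 → 1 ('f')
  [10] 16/14 → 2 ('fg')
  [11] 14/10 → 1 ('f')
  [12] 10/12 → 0 ('')
  [13] 12/6 → 2 ('ga')
  [14] 6/2 → 1 ('g')
  [15] 2/17 → 1 ('g')
  [16] 17/19 → 1 ('g')
  [17] 19/15 → 2 ('gf')
  [18] 15/9 → 2 ('gf')
  [19] 9/8 → 1 ('g')
  [20] 8/11 → 0 ('')
  [21] 11/5 → 3 ('hga')

n(n+1)/2 = 22·23/2 = 253
Σ LCP = 0 + 1 + 0 + 0 + 1 + 2 + 1 + 0 + 1 + 1 + 2 + 1 + 0 + 2 + 1 + 1 + 1 + 2 + 2 + 1 + 0 + 3 = 23
distinct = 253 − 23 = 230

230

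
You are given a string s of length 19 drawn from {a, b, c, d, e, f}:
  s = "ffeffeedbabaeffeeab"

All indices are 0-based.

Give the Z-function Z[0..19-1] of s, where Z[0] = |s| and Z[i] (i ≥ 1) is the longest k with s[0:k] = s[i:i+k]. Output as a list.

Z[0]=19
i=1: fresh scan; Z[1]=1 scan→box=[1,2)
i=2: fresh scan; Z[2]=0
i=3: fresh scan; Z[3]=3 scan→box=[3,6)
i=4: min(r-i=2, Z[1]=1)=1; Z[4]=1
i=5: min(r-i=1, Z[2]=0)=0; Z[5]=0
i=6: fresh scan; Z[6]=0
i=7: fresh scan; Z[7]=0
i=8: fresh scan; Z[8]=0
i=9: fresh scan; Z[9]=0
i=10: fresh scan; Z[10]=0
i=11: fresh scan; Z[11]=0
i=12: fresh scan; Z[12]=0
i=13: fresh scan; Z[13]=3 scan→box=[13,16)
i=14: min(r-i=2, Z[1]=1)=1; Z[14]=1
i=15: min(r-i=1, Z[2]=0)=0; Z[15]=0
i=16: fresh scan; Z[16]=0
i=17: fresh scan; Z[17]=0
i=18: fresh scan; Z[18]=0

[19, 1, 0, 3, 1, 0, 0, 0, 0, 0, 0, 0, 0, 3, 1, 0, 0, 0, 0]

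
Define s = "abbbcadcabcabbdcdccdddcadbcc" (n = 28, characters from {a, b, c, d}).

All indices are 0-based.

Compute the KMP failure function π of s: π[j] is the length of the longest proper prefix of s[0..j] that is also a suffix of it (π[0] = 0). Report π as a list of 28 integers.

[0, 0, 0, 0, 0, 1, 0, 0, 1, 2, 0, 1, 2, 3, 0, 0, 0, 0, 0, 0, 0, 0, 0, 1, 0, 0, 0, 0]

π[0] = 0
j=1 s[j]='b': π[1]=0 (border '')
j=2 s[j]='b': π[2]=0 (border '')
j=3 s[j]='b': π[3]=0 (border '')
j=4 s[j]='c': π[4]=0 (border '')
j=5 s[j]='a': π[5]=1 (border 'a')
j=6 s[j]='d': k: 1→0; π[6]=0 (border '')
j=7 s[j]='c': π[7]=0 (border '')
j=8 s[j]='a': π[8]=1 (border 'a')
j=9 s[j]='b': π[9]=2 (border 'ab')
j=10 s[j]='c': k: 2→0; π[10]=0 (border '')
j=11 s[j]='a': π[11]=1 (border 'a')
j=12 s[j]='b': π[12]=2 (border 'ab')
j=13 s[j]='b': π[13]=3 (border 'abb')
j=14 s[j]='d': k: 3→0; π[14]=0 (border '')
j=15 s[j]='c': π[15]=0 (border '')
j=16 s[j]='d': π[16]=0 (border '')
j=17 s[j]='c': π[17]=0 (border '')
j=18 s[j]='c': π[18]=0 (border '')
j=19 s[j]='d': π[19]=0 (border '')
j=20 s[j]='d': π[20]=0 (border '')
j=21 s[j]='d': π[21]=0 (border '')
j=22 s[j]='c': π[22]=0 (border '')
j=23 s[j]='a': π[23]=1 (border 'a')
j=24 s[j]='d': k: 1→0; π[24]=0 (border '')
j=25 s[j]='b': π[25]=0 (border '')
j=26 s[j]='c': π[26]=0 (border '')
j=27 s[j]='c': π[27]=0 (border '')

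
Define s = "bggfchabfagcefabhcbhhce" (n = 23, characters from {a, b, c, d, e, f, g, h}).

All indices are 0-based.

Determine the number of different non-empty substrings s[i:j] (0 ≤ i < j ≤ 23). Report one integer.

255

rank | idx | suffix
   0 |   6 | abfagcefabhcbhhce
   1 |  14 | abhcbhhce
   2 |   9 | agcefabhcbhhce
   3 |   7 | bfagcefabhcbhhce
   4 |   0 | bggfchabfagcefabhcbhhce
   5 |  15 | bhcbhhce
   6 |  18 | bhhce
   7 |  17 | cbhhce
   8 |  21 | ce
   9 |  11 | cefabhcbhhce
  10 |   4 | chabfagcefabhcbhhce
  11 |  22 | e
  12 |  12 | efabhcbhhce
  13 |  13 | fabhcbhhce
  14 |   8 | fagcefabhcbhhce
  15 |   3 | fchabfagcefabhcbhhce
  16 |  10 | gcefabhcbhhce
  17 |   2 | gfchabfagcefabhcbhhce
  18 |   1 | ggfchabfagcefabhcbhhce
  19 |   5 | habfagcefabhcbhhce
  20 |  16 | hcbhhce
  21 |  20 | hce
  22 |  19 | hhce

SA = [6, 14, 9, 7, 0, 15, 18, 17, 21, 11, 4, 22, 12, 13, 8, 3, 10, 2, 1, 5, 16, 20, 19]
rank  pair      lcp
   1  s[6:],s[14:]  2  'ab'
   2  s[14:],s[9:]  1  'a'
   3  s[9:],s[7:]  0  ''
   4  s[7:],s[0:]  1  'b'
   5  s[0:],s[15:]  1  'b'
   6  s[15:],s[18:]  2  'bh'
   7  s[18:],s[17:]  0  ''
   8  s[17:],s[21:]  1  'c'
   9  s[21:],s[11:]  2  'ce'
  10  s[11:],s[4:]  1  'c'
  11  s[4:],s[22:]  0  ''
  12  s[22:],s[12:]  1  'e'
  13  s[12:],s[13:]  0  ''
  14  s[13:],s[8:]  2  'fa'
  15  s[8:],s[3:]  1  'f'
  16  s[3:],s[10:]  0  ''
  17  s[10:],s[2:]  1  'g'
  18  s[2:],s[1:]  1  'g'
  19  s[1:],s[5:]  0  ''
  20  s[5:],s[16:]  1  'h'
  21  s[16:],s[20:]  2  'hc'
  22  s[20:],s[19:]  1  'h'

n(n+1)/2 = 23·24/2 = 276
Σ LCP = 0 + 2 + 1 + 0 + 1 + 1 + 2 + 0 + 1 + 2 + 1 + 0 + 1 + 0 + 2 + 1 + 0 + 1 + 1 + 0 + 1 + 2 + 1 = 21
distinct = 276 − 21 = 255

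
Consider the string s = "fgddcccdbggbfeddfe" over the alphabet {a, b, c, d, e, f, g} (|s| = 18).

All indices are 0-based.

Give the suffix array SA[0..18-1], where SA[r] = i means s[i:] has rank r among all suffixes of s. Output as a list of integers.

[11, 8, 4, 5, 6, 7, 3, 2, 14, 15, 17, 13, 16, 12, 0, 10, 1, 9]

rank→(start, suffix):
  0 → (11, 'bfeddfe')
  1 → (8, 'bggbfeddfe')
  2 → (4, 'cccdbggbfeddfe')
  3 → (5, 'ccdbggbfeddfe')
  4 → (6, 'cdbggbfeddfe')
  5 → (7, 'dbggbfeddfe')
  6 → (3, 'dcccdbggbfeddfe')
  7 → (2, 'ddcccdbggbfeddfe')
  8 → (14, 'ddfe')
  9 → (15, 'dfe')
  10 → (17, 'e')
  11 → (13, 'eddfe')
  12 → (16, 'fe')
  13 → (12, 'feddfe')
  14 → (0, 'fgddcccdbggbfeddfe')
  15 → (10, 'gbfeddfe')
  16 → (1, 'gddcccdbggbfeddfe')
  17 → (9, 'ggbfeddfe')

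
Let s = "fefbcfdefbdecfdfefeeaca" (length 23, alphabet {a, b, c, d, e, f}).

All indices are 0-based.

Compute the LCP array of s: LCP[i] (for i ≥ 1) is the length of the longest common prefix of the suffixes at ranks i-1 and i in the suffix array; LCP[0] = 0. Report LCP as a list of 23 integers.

[0, 1, 0, 1, 0, 1, 3, 0, 2, 1, 0, 1, 1, 1, 3, 2, 0, 2, 1, 2, 1, 2, 3]

sorted suffixes:
  #0 SA[0]=22  'a'
  #1 SA[1]=20  'aca'
  #2 SA[2]=3  'bcfdefbdecfdfefeeaca'
  #3 SA[3]=9  'bdecfdfefeeaca'
  #4 SA[4]=21  'ca'
  #5 SA[5]=4  'cfdefbdecfdfefeeaca'
  #6 SA[6]=12  'cfdfefeeaca'
  #7 SA[7]=10  'decfdfefeeaca'
  #8 SA[8]=6  'defbdecfdfefeeaca'
  #9 SA[9]=14  'dfefeeaca'
  #10 SA[10]=19  'eaca'
  #11 SA[11]=11  'ecfdfefeeaca'
  #12 SA[12]=18  'eeaca'
  #13 SA[13]=1  'efbcfdefbdecfdfefeeaca'
  #14 SA[14]=7  'efbdecfdfefeeaca'
  #15 SA[15]=16  'efeeaca'
  #16 SA[16]=2  'fbcfdefbdecfdfefeeaca'
  #17 SA[17]=8  'fbdecfdfefeeaca'
  #18 SA[18]=5  'fdefbdecfdfefeeaca'
  #19 SA[19]=13  'fdfefeeaca'
  #20 SA[20]=17  'feeaca'
  #21 SA[21]=0  'fefbcfdefbdecfdfefeeaca'
  #22 SA[22]=15  'fefeeaca'

SA = [22, 20, 3, 9, 21, 4, 12, 10, 6, 14, 19, 11, 18, 1, 7, 16, 2, 8, 5, 13, 17, 0, 15]
i: (SA[i-1],SA[i]) lcp shared
  1: (22,20) 1 'a'
  2: (20,3) 0 ''
  3: (3,9) 1 'b'
  4: (9,21) 0 ''
  5: (21,4) 1 'c'
  6: (4,12) 3 'cfd'
  7: (12,10) 0 ''
  8: (10,6) 2 'de'
  9: (6,14) 1 'd'
  10: (14,19) 0 ''
  11: (19,11) 1 'e'
  12: (11,18) 1 'e'
  13: (18,1) 1 'e'
  14: (1,7) 3 'efb'
  15: (7,16) 2 'ef'
  16: (16,2) 0 ''
  17: (2,8) 2 'fb'
  18: (8,5) 1 'f'
  19: (5,13) 2 'fd'
  20: (13,17) 1 'f'
  21: (17,0) 2 'fe'
  22: (0,15) 3 'fef'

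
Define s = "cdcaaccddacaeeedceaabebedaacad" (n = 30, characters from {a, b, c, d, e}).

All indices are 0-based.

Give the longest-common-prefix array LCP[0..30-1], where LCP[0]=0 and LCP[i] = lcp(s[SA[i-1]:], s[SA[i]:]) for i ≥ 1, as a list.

[0, 2, 3, 1, 1, 3, 2, 1, 1, 0, 2, 0, 2, 2, 1, 1, 2, 1, 0, 1, 2, 1, 2, 1, 0, 1, 1, 2, 1, 2]

rank→(start, suffix):
  0 → (18, 'aabebedaacad')
  1 → (25, 'aacad')
  2 → (3, 'aaccddacaeeedceaabebedaacad')
  3 → (19, 'abebedaacad')
  4 → (26, 'acad')
  5 → (9, 'acaeeedceaabebedaacad')
  6 → (4, 'accddacaeeedceaabebedaacad')
  7 → (28, 'ad')
  8 → (11, 'aeeedceaabebedaacad')
  9 → (20, 'bebedaacad')
  10 → (22, 'bedaacad')
  11 → (2, 'caaccddacaeeedceaabebedaacad')
  12 → (27, 'cad')
  13 → (10, 'caeeedceaabebedaacad')
  14 → (5, 'ccddacaeeedceaabebedaacad')
  15 → (0, 'cdcaaccddacaeeedceaabebedaacad')
  16 → (6, 'cddacaeeedceaabebedaacad')
  17 → (16, 'ceaabebedaacad')
  18 → (29, 'd')
  19 → (24, 'daacad')
  20 → (8, 'dacaeeedceaabebedaacad')
  21 → (1, 'dcaaccddacaeeedceaabebedaacad')
  22 → (15, 'dceaabebedaacad')
  23 → (7, 'ddacaeeedceaabebedaacad')
  24 → (17, 'eaabebedaacad')
  25 → (21, 'ebedaacad')
  26 → (23, 'edaacad')
  27 → (14, 'edceaabebedaacad')
  28 → (13, 'eedceaabebedaacad')
  29 → (12, 'eeedceaabebedaacad')

SA = [18, 25, 3, 19, 26, 9, 4, 28, 11, 20, 22, 2, 27, 10, 5, 0, 6, 16, 29, 24, 8, 1, 15, 7, 17, 21, 23, 14, 13, 12]
i: (SA[i-1],SA[i]) lcp shared
  1: (18,25) 2 'aa'
  2: (25,3) 3 'aac'
  3: (3,19) 1 'a'
  4: (19,26) 1 'a'
  5: (26,9) 3 'aca'
  6: (9,4) 2 'ac'
  7: (4,28) 1 'a'
  8: (28,11) 1 'a'
  9: (11,20) 0 ''
  10: (20,22) 2 'be'
  11: (22,2) 0 ''
  12: (2,27) 2 'ca'
  13: (27,10) 2 'ca'
  14: (10,5) 1 'c'
  15: (5,0) 1 'c'
  16: (0,6) 2 'cd'
  17: (6,16) 1 'c'
  18: (16,29) 0 ''
  19: (29,24) 1 'd'
  20: (24,8) 2 'da'
  21: (8,1) 1 'd'
  22: (1,15) 2 'dc'
  23: (15,7) 1 'd'
  24: (7,17) 0 ''
  25: (17,21) 1 'e'
  26: (21,23) 1 'e'
  27: (23,14) 2 'ed'
  28: (14,13) 1 'e'
  29: (13,12) 2 'ee'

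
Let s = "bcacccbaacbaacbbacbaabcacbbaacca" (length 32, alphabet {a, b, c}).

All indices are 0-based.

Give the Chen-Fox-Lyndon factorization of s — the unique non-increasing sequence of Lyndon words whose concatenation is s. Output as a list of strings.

emit factor 1: 'bc' (i=0, period=2)
emit factor 2: 'acccb' (i=2, period=5)
emit factor 3: 'aacbaacbbacb' (i=7, period=12)
emit factor 4: 'aabcacbbaacc' (i=19, period=12)
emit factor 5: 'a' (i=31, period=1)

["bc", "acccb", "aacbaacbbacb", "aabcacbbaacc", "a"]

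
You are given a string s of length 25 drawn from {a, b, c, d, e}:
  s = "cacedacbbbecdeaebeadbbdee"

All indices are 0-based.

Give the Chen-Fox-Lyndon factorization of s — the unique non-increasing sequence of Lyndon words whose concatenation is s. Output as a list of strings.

["c", "aced", "acbbbecdeaebeadbbdee"]

emit factor 1: 'c' (i=0, period=1)
emit factor 2: 'aced' (i=1, period=4)
emit factor 3: 'acbbbecdeaebeadbbdee' (i=5, period=20)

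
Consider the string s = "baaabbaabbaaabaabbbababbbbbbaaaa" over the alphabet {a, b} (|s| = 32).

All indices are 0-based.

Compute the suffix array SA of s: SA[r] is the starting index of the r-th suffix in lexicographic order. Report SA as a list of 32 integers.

[31, 30, 29, 28, 10, 1, 11, 6, 2, 14, 12, 19, 7, 3, 15, 21, 27, 9, 0, 5, 13, 18, 20, 26, 8, 4, 17, 25, 16, 24, 23, 22]

rank | idx | suffix
   0 |  31 | a
   1 |  30 | aa
   2 |  29 | aaa
   3 |  28 | aaaa
   4 |  10 | aaabaabbbababbbbbbaaaa
   5 |   1 | aaabbaabbaaabaabbbababbbbbbaaaa
   6 |  11 | aabaabbbababbbbbbaaaa
   7 |   6 | aabbaaabaabbbababbbbbbaaaa
   8 |   2 | aabbaabbaaabaabbbababbbbbbaaaa
   9 |  14 | aabbbababbbbbbaaaa
  10 |  12 | abaabbbababbbbbbaaaa
  11 |  19 | ababbbbbbaaaa
  12 |   7 | abbaaabaabbbababbbbbbaaaa
  13 |   3 | abbaabbaaabaabbbababbbbbbaaaa
  14 |  15 | abbbababbbbbbaaaa
  15 |  21 | abbbbbbaaaa
  16 |  27 | baaaa
  17 |   9 | baaabaabbbababbbbbbaaaa
  18 |   0 | baaabbaabbaaabaabbbababbbbbbaaaa
  19 |   5 | baabbaaabaabbbababbbbbbaaaa
  20 |  13 | baabbbababbbbbbaaaa
  21 |  18 | bababbbbbbaaaa
  22 |  20 | babbbbbbaaaa
  23 |  26 | bbaaaa
  24 |   8 | bbaaabaabbbababbbbbbaaaa
  25 |   4 | bbaabbaaabaabbbababbbbbbaaaa
  26 |  17 | bbababbbbbbaaaa
  27 |  25 | bbbaaaa
  28 |  16 | bbbababbbbbbaaaa
  29 |  24 | bbbbaaaa
  30 |  23 | bbbbbaaaa
  31 |  22 | bbbbbbaaaa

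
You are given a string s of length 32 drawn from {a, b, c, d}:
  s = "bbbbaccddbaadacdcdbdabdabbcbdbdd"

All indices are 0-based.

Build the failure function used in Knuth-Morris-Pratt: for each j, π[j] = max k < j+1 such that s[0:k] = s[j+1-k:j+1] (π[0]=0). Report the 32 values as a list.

[0, 1, 2, 3, 0, 0, 0, 0, 0, 1, 0, 0, 0, 0, 0, 0, 0, 0, 1, 0, 0, 1, 0, 0, 1, 2, 0, 1, 0, 1, 0, 0]

π[0] = 0
j=1 s[j]='b': π[1]=1 (border 'b')
j=2 s[j]='b': π[2]=2 (border 'bb')
j=3 s[j]='b': π[3]=3 (border 'bbb')
j=4 s[j]='a': k: 3→2→1→0; π[4]=0 (border '')
j=5 s[j]='c': π[5]=0 (border '')
j=6 s[j]='c': π[6]=0 (border '')
j=7 s[j]='d': π[7]=0 (border '')
j=8 s[j]='d': π[8]=0 (border '')
j=9 s[j]='b': π[9]=1 (border 'b')
j=10 s[j]='a': k: 1→0; π[10]=0 (border '')
j=11 s[j]='a': π[11]=0 (border '')
j=12 s[j]='d': π[12]=0 (border '')
j=13 s[j]='a': π[13]=0 (border '')
j=14 s[j]='c': π[14]=0 (border '')
j=15 s[j]='d': π[15]=0 (border '')
j=16 s[j]='c': π[16]=0 (border '')
j=17 s[j]='d': π[17]=0 (border '')
j=18 s[j]='b': π[18]=1 (border 'b')
j=19 s[j]='d': k: 1→0; π[19]=0 (border '')
j=20 s[j]='a': π[20]=0 (border '')
j=21 s[j]='b': π[21]=1 (border 'b')
j=22 s[j]='d': k: 1→0; π[22]=0 (border '')
j=23 s[j]='a': π[23]=0 (border '')
j=24 s[j]='b': π[24]=1 (border 'b')
j=25 s[j]='b': π[25]=2 (border 'bb')
j=26 s[j]='c': k: 2→1→0; π[26]=0 (border '')
j=27 s[j]='b': π[27]=1 (border 'b')
j=28 s[j]='d': k: 1→0; π[28]=0 (border '')
j=29 s[j]='b': π[29]=1 (border 'b')
j=30 s[j]='d': k: 1→0; π[30]=0 (border '')
j=31 s[j]='d': π[31]=0 (border '')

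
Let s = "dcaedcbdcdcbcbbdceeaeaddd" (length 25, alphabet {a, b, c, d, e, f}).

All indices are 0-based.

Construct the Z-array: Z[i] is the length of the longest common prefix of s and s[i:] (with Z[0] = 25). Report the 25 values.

[25, 0, 0, 0, 2, 0, 0, 2, 0, 2, 0, 0, 0, 0, 0, 2, 0, 0, 0, 0, 0, 0, 1, 1, 1]

Z[0]=25
i=1: outside box; Z[1]=0
i=2: outside box; Z[2]=0
i=3: outside box; Z[3]=0
i=4: outside box; Z[4]=2 extend→box=[4,6)
i=5: min(r-i=1, Z[1]=0)=0; Z[5]=0
i=6: outside box; Z[6]=0
i=7: outside box; Z[7]=2 extend→box=[7,9)
i=8: min(r-i=1, Z[1]=0)=0; Z[8]=0
i=9: outside box; Z[9]=2 extend→box=[9,11)
i=10: min(r-i=1, Z[1]=0)=0; Z[10]=0
i=11: outside box; Z[11]=0
i=12: outside box; Z[12]=0
i=13: outside box; Z[13]=0
i=14: outside box; Z[14]=0
i=15: outside box; Z[15]=2 extend→box=[15,17)
i=16: min(r-i=1, Z[1]=0)=0; Z[16]=0
i=17: outside box; Z[17]=0
i=18: outside box; Z[18]=0
i=19: outside box; Z[19]=0
i=20: outside box; Z[20]=0
i=21: outside box; Z[21]=0
i=22: outside box; Z[22]=1 extend→box=[22,23)
i=23: outside box; Z[23]=1 extend→box=[23,24)
i=24: outside box; Z[24]=1 extend→box=[24,25)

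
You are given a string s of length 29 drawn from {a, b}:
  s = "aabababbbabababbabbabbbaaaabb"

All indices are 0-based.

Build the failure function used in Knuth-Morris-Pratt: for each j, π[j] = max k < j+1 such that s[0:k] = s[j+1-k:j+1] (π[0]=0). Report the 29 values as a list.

π[0] = 0
j=1 s[j]='a': π[1]=1 (border 'a')
j=2 s[j]='b': k: 1→0; π[2]=0 (border '')
j=3 s[j]='a': π[3]=1 (border 'a')
j=4 s[j]='b': k: 1→0; π[4]=0 (border '')
j=5 s[j]='a': π[5]=1 (border 'a')
j=6 s[j]='b': k: 1→0; π[6]=0 (border '')
j=7 s[j]='b': π[7]=0 (border '')
j=8 s[j]='b': π[8]=0 (border '')
j=9 s[j]='a': π[9]=1 (border 'a')
j=10 s[j]='b': k: 1→0; π[10]=0 (border '')
j=11 s[j]='a': π[11]=1 (border 'a')
j=12 s[j]='b': k: 1→0; π[12]=0 (border '')
j=13 s[j]='a': π[13]=1 (border 'a')
j=14 s[j]='b': k: 1→0; π[14]=0 (border '')
j=15 s[j]='b': π[15]=0 (border '')
j=16 s[j]='a': π[16]=1 (border 'a')
j=17 s[j]='b': k: 1→0; π[17]=0 (border '')
j=18 s[j]='b': π[18]=0 (border '')
j=19 s[j]='a': π[19]=1 (border 'a')
j=20 s[j]='b': k: 1→0; π[20]=0 (border '')
j=21 s[j]='b': π[21]=0 (border '')
j=22 s[j]='b': π[22]=0 (border '')
j=23 s[j]='a': π[23]=1 (border 'a')
j=24 s[j]='a': π[24]=2 (border 'aa')
j=25 s[j]='a': k: 2→1; π[25]=2 (border 'aa')
j=26 s[j]='a': k: 2→1; π[26]=2 (border 'aa')
j=27 s[j]='b': π[27]=3 (border 'aab')
j=28 s[j]='b': k: 3→0; π[28]=0 (border '')

[0, 1, 0, 1, 0, 1, 0, 0, 0, 1, 0, 1, 0, 1, 0, 0, 1, 0, 0, 1, 0, 0, 0, 1, 2, 2, 2, 3, 0]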